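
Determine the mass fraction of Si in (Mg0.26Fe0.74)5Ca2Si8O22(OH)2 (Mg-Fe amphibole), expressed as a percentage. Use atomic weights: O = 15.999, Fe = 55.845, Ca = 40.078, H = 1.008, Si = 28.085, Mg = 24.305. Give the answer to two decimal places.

24.18 weight percent

Formula mass = 1.30·24.305 + 3.70·55.845 + 2·40.078 + 8·28.085 + 24·15.999 + 2·1.008 = 929.051 g/mol, of which 224.680 g is Si.
So Si makes up 224.680/929.051 = 0.2418 of the mass, i.e. 24.18%.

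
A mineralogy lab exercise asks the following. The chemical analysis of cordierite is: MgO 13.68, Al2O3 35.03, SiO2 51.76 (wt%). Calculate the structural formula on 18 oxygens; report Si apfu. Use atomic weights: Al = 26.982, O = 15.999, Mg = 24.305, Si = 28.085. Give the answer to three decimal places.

5.013 Si apfu

MgO (M=40.304): mol = 0.33942; Mg = 0.33942, O = 0.33942.
Al2O3 (M=101.961): mol = 0.34356; Al = 0.68712, O = 1.03068.
SiO2 (M=60.083): mol = 0.86147; Si = 0.86147, O = 1.72294.
ΣO = 3.09304; factor = 18/ΣO = 5.81952.
Si apfu = 0.86147 × 5.81952 = 5.013.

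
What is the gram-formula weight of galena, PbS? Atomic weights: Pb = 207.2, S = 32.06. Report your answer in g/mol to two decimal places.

M = 1·207.2 + 1·32.06

239.26 g/mol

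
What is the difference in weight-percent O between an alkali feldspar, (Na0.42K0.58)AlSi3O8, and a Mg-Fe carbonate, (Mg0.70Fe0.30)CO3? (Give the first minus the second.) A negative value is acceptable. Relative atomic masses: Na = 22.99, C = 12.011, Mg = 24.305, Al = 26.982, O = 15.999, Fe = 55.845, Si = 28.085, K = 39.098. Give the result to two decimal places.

-4.05 percentage points

First mineral: 127.992 g O in 271.562 g formula = 47.13 wt% O.
Second mineral: 47.997 g O in 93.775 g formula = 51.18 wt% O.
47.13% − 51.18% gives a difference of -4.05 percentage points.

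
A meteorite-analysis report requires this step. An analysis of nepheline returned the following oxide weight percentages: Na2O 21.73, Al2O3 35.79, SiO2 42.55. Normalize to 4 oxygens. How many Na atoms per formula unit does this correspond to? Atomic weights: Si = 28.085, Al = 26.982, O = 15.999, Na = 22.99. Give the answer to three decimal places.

Na2O (M=61.979): mol = 0.35060; Na = 0.70120, O = 0.35060.
Al2O3 (M=101.961): mol = 0.35102; Al = 0.70204, O = 1.05306.
SiO2 (M=60.083): mol = 0.70819; Si = 0.70819, O = 1.41638.
ΣO = 2.82004; factor = 4/ΣO = 1.41842.
Na apfu = 0.70120 × 1.41842 = 0.995.

0.995 Na apfu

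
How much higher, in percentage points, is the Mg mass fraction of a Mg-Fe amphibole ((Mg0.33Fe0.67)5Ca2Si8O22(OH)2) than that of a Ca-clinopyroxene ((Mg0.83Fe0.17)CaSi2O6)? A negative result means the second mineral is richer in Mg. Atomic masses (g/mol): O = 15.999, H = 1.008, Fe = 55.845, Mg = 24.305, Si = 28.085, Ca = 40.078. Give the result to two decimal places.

-4.72 percentage points

Mg in (Mg0.33Fe0.67)5Ca2Si8O22(OH)2: molar mass 918.012 g/mol; 1.65×24.305 = 40.103 g → 4.37 wt%.
Mg in (Mg0.83Fe0.17)CaSi2O6: molar mass 221.909 g/mol; 0.83×24.305 = 20.173 g → 9.09 wt%.
Difference = 4.37 − 9.09 = -4.72 percentage points.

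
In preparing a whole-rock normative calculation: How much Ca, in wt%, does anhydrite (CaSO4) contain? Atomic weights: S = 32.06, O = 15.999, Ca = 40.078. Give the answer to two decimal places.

Molar mass of CaSO4: 1*40.078 + 1*32.06 + 4*15.999 = 136.134 g/mol.
Mass of Ca per formula unit: 1 × 40.078 = 40.078 g.
Weight fraction Ca = 40.078 / 136.134 = 0.2944.

29.44 wt%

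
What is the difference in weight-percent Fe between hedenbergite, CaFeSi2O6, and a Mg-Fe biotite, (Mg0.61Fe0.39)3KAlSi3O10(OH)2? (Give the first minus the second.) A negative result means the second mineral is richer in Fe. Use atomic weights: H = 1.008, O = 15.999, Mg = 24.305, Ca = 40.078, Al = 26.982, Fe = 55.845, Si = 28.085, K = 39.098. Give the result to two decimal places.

First mineral: 55.845 g Fe in 248.087 g formula = 22.51 wt% Fe.
Second mineral: 65.339 g Fe in 454.156 g formula = 14.39 wt% Fe.
22.51% − 14.39% gives a difference of 8.12 percentage points.

8.12 percentage points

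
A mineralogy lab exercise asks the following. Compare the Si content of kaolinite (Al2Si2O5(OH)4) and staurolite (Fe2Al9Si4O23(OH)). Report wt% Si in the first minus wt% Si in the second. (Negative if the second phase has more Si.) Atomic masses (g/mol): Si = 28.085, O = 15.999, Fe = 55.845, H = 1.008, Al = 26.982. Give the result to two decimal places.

M(Al2Si2O5(OH)4) = 258.157 g/mol, so wt% Si = 56.170/258.157 × 100 = 21.76%.
M(Fe2Al9Si4O23(OH)) = 851.852 g/mol, so wt% Si = 112.340/851.852 × 100 = 13.19%.
21.76 − 13.19 = 8.57 pp.

8.57 percentage points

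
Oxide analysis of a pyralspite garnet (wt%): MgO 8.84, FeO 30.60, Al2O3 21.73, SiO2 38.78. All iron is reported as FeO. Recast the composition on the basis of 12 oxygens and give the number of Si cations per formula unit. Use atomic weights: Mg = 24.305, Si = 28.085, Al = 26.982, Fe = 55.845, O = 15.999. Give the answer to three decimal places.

3.007 Si apfu

MgO (M=40.304): mol = 0.21933; Mg = 0.21933, O = 0.21933.
FeO (M=71.844): mol = 0.42592; Fe = 0.42592, O = 0.42592.
Al2O3 (M=101.961): mol = 0.21312; Al = 0.42624, O = 0.63936.
SiO2 (M=60.083): mol = 0.64544; Si = 0.64544, O = 1.29088.
ΣO = 2.57549; factor = 12/ΣO = 4.65931.
Si apfu = 0.64544 × 4.65931 = 3.007.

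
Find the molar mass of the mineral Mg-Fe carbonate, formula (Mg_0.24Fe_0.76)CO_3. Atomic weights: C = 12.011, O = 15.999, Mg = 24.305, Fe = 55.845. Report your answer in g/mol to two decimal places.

108.28 g/mol

Mg: 0.24 × 24.305 = 5.8332
Fe: 0.76 × 55.845 = 42.4422
C: 1 × 12.011 = 12.0110
O: 3 × 15.999 = 47.9970
Summing the contributions gives the formula mass.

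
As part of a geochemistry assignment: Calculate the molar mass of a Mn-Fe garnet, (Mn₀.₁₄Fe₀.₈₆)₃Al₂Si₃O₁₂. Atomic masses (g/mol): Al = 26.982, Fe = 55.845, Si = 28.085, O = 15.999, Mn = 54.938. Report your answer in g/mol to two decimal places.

The formula mass is the sum 0.42·54.938 + 2.58·55.845 + 2·26.982 + 3·28.085 + 12·15.999.

497.36 g/mol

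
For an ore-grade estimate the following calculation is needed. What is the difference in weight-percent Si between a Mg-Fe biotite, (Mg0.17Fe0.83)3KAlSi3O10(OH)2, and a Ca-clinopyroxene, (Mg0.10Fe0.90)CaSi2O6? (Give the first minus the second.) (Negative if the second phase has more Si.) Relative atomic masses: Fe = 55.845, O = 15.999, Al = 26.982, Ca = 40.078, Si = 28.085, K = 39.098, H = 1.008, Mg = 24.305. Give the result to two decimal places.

-5.94 percentage points

Si in (Mg0.17Fe0.83)3KAlSi3O10(OH)2: molar mass 495.789 g/mol; 3×28.085 = 84.255 g → 16.99 wt%.
Si in (Mg0.10Fe0.90)CaSi2O6: molar mass 244.933 g/mol; 2×28.085 = 56.170 g → 22.93 wt%.
Difference = 16.99 − 22.93 = -5.94 percentage points.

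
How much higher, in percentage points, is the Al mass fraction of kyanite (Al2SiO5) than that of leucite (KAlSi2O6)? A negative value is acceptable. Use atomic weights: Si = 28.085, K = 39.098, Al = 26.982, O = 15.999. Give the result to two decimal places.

20.94 percentage points

M(Al2SiO5) = 162.044 g/mol, so wt% Al = 53.964/162.044 × 100 = 33.30%.
M(KAlSi2O6) = 218.244 g/mol, so wt% Al = 26.982/218.244 × 100 = 12.36%.
33.30 − 12.36 = 20.94 pp.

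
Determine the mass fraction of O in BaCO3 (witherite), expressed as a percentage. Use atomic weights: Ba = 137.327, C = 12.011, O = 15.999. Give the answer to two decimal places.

24.32 mass %

Molar mass of BaCO3: 1*137.327 + 1*12.011 + 3*15.999 = 197.335 g/mol.
Mass of O per formula unit: 3 × 15.999 = 47.997 g.
Weight fraction O = 47.997 / 197.335 = 0.2432.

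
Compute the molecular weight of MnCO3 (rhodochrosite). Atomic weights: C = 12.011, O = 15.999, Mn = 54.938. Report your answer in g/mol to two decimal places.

Mn: 1 × 54.938 = 54.9380
C: 1 × 12.011 = 12.0110
O: 3 × 15.999 = 47.9970
Summing the contributions gives the formula mass.

114.95 g/mol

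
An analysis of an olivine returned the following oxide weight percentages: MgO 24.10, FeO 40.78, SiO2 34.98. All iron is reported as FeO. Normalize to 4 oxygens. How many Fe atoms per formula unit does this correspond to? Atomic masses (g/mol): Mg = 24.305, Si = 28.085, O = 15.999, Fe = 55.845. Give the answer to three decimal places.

0.974 Fe apfu

MgO (M=40.304): mol = 0.59796; Mg = 0.59796, O = 0.59796.
FeO (M=71.844): mol = 0.56762; Fe = 0.56762, O = 0.56762.
SiO2 (M=60.083): mol = 0.58219; Si = 0.58219, O = 1.16438.
ΣO = 2.32996; factor = 4/ΣO = 1.71677.
Fe apfu = 0.56762 × 1.71677 = 0.974.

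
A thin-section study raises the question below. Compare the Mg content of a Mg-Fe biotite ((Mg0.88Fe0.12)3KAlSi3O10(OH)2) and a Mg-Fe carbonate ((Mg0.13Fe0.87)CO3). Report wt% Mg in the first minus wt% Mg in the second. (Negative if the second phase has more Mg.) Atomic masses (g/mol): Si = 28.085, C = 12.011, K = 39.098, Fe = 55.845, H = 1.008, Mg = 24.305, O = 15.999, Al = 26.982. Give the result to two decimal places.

Mg in (Mg0.88Fe0.12)3KAlSi3O10(OH)2: molar mass 428.608 g/mol; 2.64×24.305 = 64.165 g → 14.97 wt%.
Mg in (Mg0.13Fe0.87)CO3: molar mass 111.753 g/mol; 0.13×24.305 = 3.160 g → 2.83 wt%.
Difference = 14.97 − 2.83 = 12.14 percentage points.

12.14 percentage points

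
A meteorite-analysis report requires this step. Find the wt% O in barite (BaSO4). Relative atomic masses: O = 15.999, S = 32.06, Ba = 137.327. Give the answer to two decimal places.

27.42 weight percent

Formula mass = 1×137.327 + 1×32.06 + 4×15.999 = 233.383 g/mol, of which 63.996 g is O.
So O makes up 63.996/233.383 = 0.2742 of the mass, i.e. 27.42%.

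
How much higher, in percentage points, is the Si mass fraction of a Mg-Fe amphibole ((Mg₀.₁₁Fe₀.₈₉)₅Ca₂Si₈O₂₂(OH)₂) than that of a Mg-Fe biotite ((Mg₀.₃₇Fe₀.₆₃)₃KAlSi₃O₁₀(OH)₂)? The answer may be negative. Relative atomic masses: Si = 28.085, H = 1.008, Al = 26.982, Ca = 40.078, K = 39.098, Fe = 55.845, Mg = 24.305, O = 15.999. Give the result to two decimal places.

5.91 percentage points

Si in (Mg₀.₁₁Fe₀.₈₉)₅Ca₂Si₈O₂₂(OH)₂: molar mass 952.706 g/mol; 8×28.085 = 224.680 g → 23.58 wt%.
Si in (Mg₀.₃₇Fe₀.₆₃)₃KAlSi₃O₁₀(OH)₂: molar mass 476.865 g/mol; 3×28.085 = 84.255 g → 17.67 wt%.
Difference = 23.58 − 17.67 = 5.91 percentage points.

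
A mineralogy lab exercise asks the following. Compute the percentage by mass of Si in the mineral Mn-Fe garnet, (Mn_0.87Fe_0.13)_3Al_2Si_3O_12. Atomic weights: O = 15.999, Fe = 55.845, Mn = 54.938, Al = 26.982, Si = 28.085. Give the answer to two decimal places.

17.01 wt%

M((Mn_0.87Fe_0.13)_3Al_2Si_3O_12) = 495.375 g/mol.
Si contributes 3 × 28.085 = 84.255 g per mole.
84.255/495.375 = 0.1701 → 17.01%.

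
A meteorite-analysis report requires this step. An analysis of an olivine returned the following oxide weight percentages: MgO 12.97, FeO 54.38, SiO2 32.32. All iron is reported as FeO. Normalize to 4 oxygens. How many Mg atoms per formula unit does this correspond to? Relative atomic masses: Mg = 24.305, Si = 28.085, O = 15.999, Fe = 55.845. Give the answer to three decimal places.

0.597 Mg apfu

MgO (M=40.304): mol = 0.32180; Mg = 0.32180, O = 0.32180.
FeO (M=71.844): mol = 0.75692; Fe = 0.75692, O = 0.75692.
SiO2 (M=60.083): mol = 0.53792; Si = 0.53792, O = 1.07584.
ΣO = 2.15456; factor = 4/ΣO = 1.85653.
Mg apfu = 0.32180 × 1.85653 = 0.597.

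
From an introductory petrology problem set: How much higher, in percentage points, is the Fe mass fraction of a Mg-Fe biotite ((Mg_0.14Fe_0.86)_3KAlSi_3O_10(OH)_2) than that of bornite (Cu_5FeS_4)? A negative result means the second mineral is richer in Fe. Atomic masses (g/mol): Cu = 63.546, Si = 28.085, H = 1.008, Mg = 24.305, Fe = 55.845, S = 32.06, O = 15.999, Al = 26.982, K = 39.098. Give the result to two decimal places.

First mineral: 144.080 g Fe in 498.627 g formula = 28.90 wt% Fe.
Second mineral: 55.845 g Fe in 501.815 g formula = 11.13 wt% Fe.
28.90% − 11.13% gives a difference of 17.77 percentage points.

17.77 percentage points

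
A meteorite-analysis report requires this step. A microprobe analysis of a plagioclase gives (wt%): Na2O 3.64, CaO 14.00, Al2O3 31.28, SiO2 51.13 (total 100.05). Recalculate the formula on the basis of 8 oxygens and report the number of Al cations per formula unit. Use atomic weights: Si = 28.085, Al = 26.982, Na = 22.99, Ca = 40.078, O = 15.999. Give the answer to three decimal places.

Na2O (M=61.979): mol = 0.05873; Na = 0.11746, O = 0.05873.
CaO (M=56.077): mol = 0.24966; Ca = 0.24966, O = 0.24966.
Al2O3 (M=101.961): mol = 0.30678; Al = 0.61356, O = 0.92034.
SiO2 (M=60.083): mol = 0.85099; Si = 0.85099, O = 1.70198.
ΣO = 2.93071; factor = 8/ΣO = 2.72971.
Al apfu = 0.61356 × 2.72971 = 1.675.

1.675 Al apfu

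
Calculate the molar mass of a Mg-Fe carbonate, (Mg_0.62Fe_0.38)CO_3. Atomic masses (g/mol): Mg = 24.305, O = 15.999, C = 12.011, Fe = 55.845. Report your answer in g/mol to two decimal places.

M = 0.62*24.305 + 0.38*55.845 + 1*12.011 + 3*15.999

96.30 g/mol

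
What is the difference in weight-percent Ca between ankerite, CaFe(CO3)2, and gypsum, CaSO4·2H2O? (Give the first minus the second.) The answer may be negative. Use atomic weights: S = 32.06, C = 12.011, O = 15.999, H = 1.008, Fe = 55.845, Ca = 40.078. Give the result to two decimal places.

First mineral: 40.078 g Ca in 215.939 g formula = 18.56 wt% Ca.
Second mineral: 40.078 g Ca in 172.164 g formula = 23.28 wt% Ca.
18.56% − 23.28% gives a difference of -4.72 percentage points.

-4.72 percentage points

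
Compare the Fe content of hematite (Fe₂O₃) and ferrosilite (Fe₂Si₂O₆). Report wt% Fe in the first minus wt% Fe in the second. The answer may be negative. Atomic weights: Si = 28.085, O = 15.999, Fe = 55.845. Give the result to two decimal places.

Fe in Fe₂O₃: molar mass 159.687 g/mol; 2×55.845 = 111.690 g → 69.94 wt%.
Fe in Fe₂Si₂O₆: molar mass 263.854 g/mol; 2×55.845 = 111.690 g → 42.33 wt%.
Difference = 69.94 − 42.33 = 27.61 percentage points.

27.61 percentage points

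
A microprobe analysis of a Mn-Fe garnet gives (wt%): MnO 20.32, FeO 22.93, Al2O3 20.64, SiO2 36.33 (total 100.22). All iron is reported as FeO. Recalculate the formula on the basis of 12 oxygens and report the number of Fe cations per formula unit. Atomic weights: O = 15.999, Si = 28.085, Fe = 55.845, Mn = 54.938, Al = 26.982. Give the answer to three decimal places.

1.581 Fe apfu

20.32 wt% MnO ÷ 70.937 g/mol = 0.28645 mol, giving 0.28645 Mn and 0.28645 O.
22.93 wt% FeO ÷ 71.844 g/mol = 0.31916 mol, giving 0.31916 Fe and 0.31916 O.
20.64 wt% Al2O3 ÷ 101.961 g/mol = 0.20243 mol, giving 0.40486 Al and 0.60729 O.
36.33 wt% SiO2 ÷ 60.083 g/mol = 0.60466 mol, giving 0.60466 Si and 1.20932 O.
Oxygen sums to 2.42222; scaling by 12/2.42222 = 4.95413 puts the formula on 12 O.
Fe: 0.31916 × 4.95413 = 1.581 atoms per formula unit.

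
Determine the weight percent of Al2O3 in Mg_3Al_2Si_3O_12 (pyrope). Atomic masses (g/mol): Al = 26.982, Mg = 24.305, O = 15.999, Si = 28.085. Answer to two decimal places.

M(Mg_3Al_2Si_3O_12) = 403.122 g/mol; M(Al2O3) = 101.961 g/mol.
Moles Al2O3 per formula unit = 2 Al ÷ 2 = 1.0000.
Al2O3 fraction = (1.0000 × 101.961) / 403.122 = 101.961/403.122 = 0.2529.

25.29 wt%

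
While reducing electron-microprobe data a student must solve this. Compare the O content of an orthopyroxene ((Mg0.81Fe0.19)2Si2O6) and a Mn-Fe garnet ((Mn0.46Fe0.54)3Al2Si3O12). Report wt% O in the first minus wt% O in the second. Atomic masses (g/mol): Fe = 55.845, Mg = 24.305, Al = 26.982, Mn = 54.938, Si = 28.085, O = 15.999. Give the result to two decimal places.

6.45 percentage points

M((Mg0.81Fe0.19)2Si2O6) = 212.759 g/mol, so wt% O = 95.994/212.759 × 100 = 45.12%.
M((Mn0.46Fe0.54)3Al2Si3O12) = 496.490 g/mol, so wt% O = 191.988/496.490 × 100 = 38.67%.
45.12 − 38.67 = 6.45 pp.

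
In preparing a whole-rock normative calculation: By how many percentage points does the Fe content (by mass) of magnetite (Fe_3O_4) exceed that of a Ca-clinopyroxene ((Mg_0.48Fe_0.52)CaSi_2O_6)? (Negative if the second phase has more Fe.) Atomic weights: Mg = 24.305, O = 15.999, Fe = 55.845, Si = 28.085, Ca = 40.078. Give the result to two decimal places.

M(Fe_3O_4) = 231.531 g/mol, so wt% Fe = 167.535/231.531 × 100 = 72.36%.
M((Mg_0.48Fe_0.52)CaSi_2O_6) = 232.948 g/mol, so wt% Fe = 29.039/232.948 × 100 = 12.47%.
72.36 − 12.47 = 59.89 pp.

59.89 percentage points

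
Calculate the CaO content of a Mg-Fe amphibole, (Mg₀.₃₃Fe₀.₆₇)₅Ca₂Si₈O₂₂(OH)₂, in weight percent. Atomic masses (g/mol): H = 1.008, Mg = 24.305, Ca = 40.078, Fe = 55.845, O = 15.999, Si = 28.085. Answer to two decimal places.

M((Mg₀.₃₃Fe₀.₆₇)₅Ca₂Si₈O₂₂(OH)₂) = 918.012 g/mol; M(CaO) = 56.077 g/mol.
Moles CaO per formula unit = 2 Ca ÷ 1 = 2.0000.
CaO fraction = (2.0000 × 56.077) / 918.012 = 112.154/918.012 = 0.1222.

12.22 wt%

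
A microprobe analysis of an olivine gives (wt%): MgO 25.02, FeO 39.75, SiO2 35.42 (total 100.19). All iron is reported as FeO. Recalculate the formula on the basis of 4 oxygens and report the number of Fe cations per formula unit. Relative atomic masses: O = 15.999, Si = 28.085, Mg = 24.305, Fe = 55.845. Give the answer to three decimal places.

0.941 Fe apfu

25.02 wt% MgO ÷ 40.304 g/mol = 0.62078 mol, giving 0.62078 Mg and 0.62078 O.
39.75 wt% FeO ÷ 71.844 g/mol = 0.55328 mol, giving 0.55328 Fe and 0.55328 O.
35.42 wt% SiO2 ÷ 60.083 g/mol = 0.58952 mol, giving 0.58952 Si and 1.17904 O.
Oxygen sums to 2.35310; scaling by 4/2.35310 = 1.69989 puts the formula on 4 O.
Fe: 0.55328 × 1.69989 = 0.941 atoms per formula unit.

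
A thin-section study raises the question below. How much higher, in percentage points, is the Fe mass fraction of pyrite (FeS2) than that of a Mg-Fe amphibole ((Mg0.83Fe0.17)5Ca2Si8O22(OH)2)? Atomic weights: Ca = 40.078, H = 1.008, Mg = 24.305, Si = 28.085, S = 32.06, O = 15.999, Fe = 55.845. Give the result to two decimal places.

First mineral: 55.845 g Fe in 119.965 g formula = 46.55 wt% Fe.
Second mineral: 47.468 g Fe in 839.162 g formula = 5.66 wt% Fe.
46.55% − 5.66% gives a difference of 40.89 percentage points.

40.89 percentage points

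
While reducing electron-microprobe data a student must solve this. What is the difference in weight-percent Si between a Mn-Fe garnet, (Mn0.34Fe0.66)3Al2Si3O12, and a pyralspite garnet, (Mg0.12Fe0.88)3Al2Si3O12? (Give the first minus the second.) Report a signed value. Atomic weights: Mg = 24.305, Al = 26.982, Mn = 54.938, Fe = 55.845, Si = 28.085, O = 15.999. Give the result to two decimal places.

-0.36 percentage points

First mineral: 84.255 g Si in 496.817 g formula = 16.96 wt% Si.
Second mineral: 84.255 g Si in 486.388 g formula = 17.32 wt% Si.
16.96% − 17.32% gives a difference of -0.36 percentage points.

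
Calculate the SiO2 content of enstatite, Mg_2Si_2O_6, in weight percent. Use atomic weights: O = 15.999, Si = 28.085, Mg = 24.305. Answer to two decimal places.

Formula mass = 200.774 g/mol.
2 Si → 2.0000 mol SiO2 per formula unit; M(SiO2) = 60.083, so SiO2 mass = 120.166 g.
120.166/200.774 × 100 = 59.85 wt%.

59.85 wt%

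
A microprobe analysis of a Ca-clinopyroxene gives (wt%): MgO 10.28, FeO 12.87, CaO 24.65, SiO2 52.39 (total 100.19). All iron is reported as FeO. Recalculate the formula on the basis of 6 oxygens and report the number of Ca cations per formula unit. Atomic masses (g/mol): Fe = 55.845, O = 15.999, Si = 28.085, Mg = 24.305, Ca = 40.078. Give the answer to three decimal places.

1.008 Ca apfu

MgO: 10.28/40.304 = 0.25506 mol → 0.25506 mol Mg, 0.25506 mol O.
FeO: 12.87/71.844 = 0.17914 mol → 0.17914 mol Fe, 0.17914 mol O.
CaO: 24.65/56.077 = 0.43957 mol → 0.43957 mol Ca, 0.43957 mol O.
SiO2: 52.39/60.083 = 0.87196 mol → 0.87196 mol Si, 1.74392 mol O.
Total oxygen = 2.61769 mol. Normalization factor = 6/2.61769 = 2.29210.
Ca per 6 O = 0.43957 × 2.29210 = 1.008.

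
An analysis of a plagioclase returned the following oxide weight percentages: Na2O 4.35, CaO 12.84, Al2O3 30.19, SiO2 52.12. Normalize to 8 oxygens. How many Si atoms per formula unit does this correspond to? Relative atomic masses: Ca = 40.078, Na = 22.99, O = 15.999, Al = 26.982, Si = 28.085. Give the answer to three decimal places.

2.375 Si apfu

Na2O (M=61.979): mol = 0.07019; Na = 0.14038, O = 0.07019.
CaO (M=56.077): mol = 0.22897; Ca = 0.22897, O = 0.22897.
Al2O3 (M=101.961): mol = 0.29609; Al = 0.59218, O = 0.88827.
SiO2 (M=60.083): mol = 0.86747; Si = 0.86747, O = 1.73494.
ΣO = 2.92237; factor = 8/ΣO = 2.73750.
Si apfu = 0.86747 × 2.73750 = 2.375.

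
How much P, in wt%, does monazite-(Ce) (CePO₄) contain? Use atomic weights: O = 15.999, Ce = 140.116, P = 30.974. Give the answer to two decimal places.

Molar mass of CePO₄: 1·140.116 + 1·30.974 + 4·15.999 = 235.086 g/mol.
Mass of P per formula unit: 1 × 30.974 = 30.974 g.
Weight fraction P = 30.974 / 235.086 = 0.1318.

13.18 wt%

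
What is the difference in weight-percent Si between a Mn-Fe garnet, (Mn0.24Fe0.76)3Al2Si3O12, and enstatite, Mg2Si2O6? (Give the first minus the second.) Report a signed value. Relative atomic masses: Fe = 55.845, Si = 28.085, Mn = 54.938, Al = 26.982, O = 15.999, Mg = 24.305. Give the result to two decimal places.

-11.03 percentage points

Si in (Mn0.24Fe0.76)3Al2Si3O12: molar mass 497.089 g/mol; 3×28.085 = 84.255 g → 16.95 wt%.
Si in Mg2Si2O6: molar mass 200.774 g/mol; 2×28.085 = 56.170 g → 27.98 wt%.
Difference = 16.95 − 27.98 = -11.03 percentage points.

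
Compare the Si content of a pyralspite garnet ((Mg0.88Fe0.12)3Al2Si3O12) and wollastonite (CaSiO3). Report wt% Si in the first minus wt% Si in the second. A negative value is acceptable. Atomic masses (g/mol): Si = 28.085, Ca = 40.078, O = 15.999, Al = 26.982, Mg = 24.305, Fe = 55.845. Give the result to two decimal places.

Si in (Mg0.88Fe0.12)3Al2Si3O12: molar mass 414.476 g/mol; 3×28.085 = 84.255 g → 20.33 wt%.
Si in CaSiO3: molar mass 116.160 g/mol; 1×28.085 = 28.085 g → 24.18 wt%.
Difference = 20.33 − 24.18 = -3.85 percentage points.

-3.85 percentage points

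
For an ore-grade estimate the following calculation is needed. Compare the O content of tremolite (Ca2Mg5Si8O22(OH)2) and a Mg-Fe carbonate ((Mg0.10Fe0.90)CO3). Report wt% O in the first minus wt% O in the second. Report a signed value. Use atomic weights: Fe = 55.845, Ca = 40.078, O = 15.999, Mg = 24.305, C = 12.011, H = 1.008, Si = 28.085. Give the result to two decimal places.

First mineral: 383.976 g O in 812.353 g formula = 47.27 wt% O.
Second mineral: 47.997 g O in 112.699 g formula = 42.59 wt% O.
47.27% − 42.59% gives a difference of 4.68 percentage points.

4.68 percentage points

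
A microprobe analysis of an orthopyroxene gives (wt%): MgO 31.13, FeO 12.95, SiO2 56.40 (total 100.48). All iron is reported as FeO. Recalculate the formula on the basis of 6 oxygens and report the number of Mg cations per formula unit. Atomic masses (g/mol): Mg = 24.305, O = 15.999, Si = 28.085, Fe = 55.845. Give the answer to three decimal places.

1.638 Mg apfu

31.13 wt% MgO ÷ 40.304 g/mol = 0.77238 mol, giving 0.77238 Mg and 0.77238 O.
12.95 wt% FeO ÷ 71.844 g/mol = 0.18025 mol, giving 0.18025 Fe and 0.18025 O.
56.40 wt% SiO2 ÷ 60.083 g/mol = 0.93870 mol, giving 0.93870 Si and 1.87740 O.
Oxygen sums to 2.83003; scaling by 6/2.83003 = 2.12012 puts the formula on 6 O.
Mg: 0.77238 × 2.12012 = 1.638 atoms per formula unit.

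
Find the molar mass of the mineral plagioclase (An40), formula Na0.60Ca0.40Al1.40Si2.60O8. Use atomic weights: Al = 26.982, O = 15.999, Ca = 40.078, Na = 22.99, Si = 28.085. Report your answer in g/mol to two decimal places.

M = 0.60*22.99 + 0.40*40.078 + 1.40*26.982 + 2.60*28.085 + 8*15.999

268.61 g/mol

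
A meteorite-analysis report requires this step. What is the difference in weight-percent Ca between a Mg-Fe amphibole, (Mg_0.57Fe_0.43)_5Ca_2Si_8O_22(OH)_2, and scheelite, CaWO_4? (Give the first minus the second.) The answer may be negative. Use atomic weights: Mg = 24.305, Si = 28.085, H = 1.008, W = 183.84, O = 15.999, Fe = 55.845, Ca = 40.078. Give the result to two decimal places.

M((Mg_0.57Fe_0.43)_5Ca_2Si_8O_22(OH)_2) = 880.164 g/mol, so wt% Ca = 80.156/880.164 × 100 = 9.11%.
M(CaWO_4) = 287.914 g/mol, so wt% Ca = 40.078/287.914 × 100 = 13.92%.
9.11 − 13.92 = -4.81 pp.

-4.81 percentage points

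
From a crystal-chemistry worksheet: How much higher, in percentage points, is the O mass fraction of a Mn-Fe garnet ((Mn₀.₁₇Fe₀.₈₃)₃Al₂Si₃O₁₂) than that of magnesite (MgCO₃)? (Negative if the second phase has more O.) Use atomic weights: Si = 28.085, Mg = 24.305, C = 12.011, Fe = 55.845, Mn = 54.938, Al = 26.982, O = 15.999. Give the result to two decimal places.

M((Mn₀.₁₇Fe₀.₈₃)₃Al₂Si₃O₁₂) = 497.279 g/mol, so wt% O = 191.988/497.279 × 100 = 38.61%.
M(MgCO₃) = 84.313 g/mol, so wt% O = 47.997/84.313 × 100 = 56.93%.
38.61 − 56.93 = -18.32 pp.

-18.32 percentage points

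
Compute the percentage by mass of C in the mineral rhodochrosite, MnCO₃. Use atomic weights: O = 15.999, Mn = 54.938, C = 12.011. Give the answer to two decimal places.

10.45 weight percent

Molar mass of MnCO₃: 1·54.938 + 1·12.011 + 3·15.999 = 114.946 g/mol.
Mass of C per formula unit: 1 × 12.011 = 12.011 g.
Weight fraction C = 12.011 / 114.946 = 0.1045.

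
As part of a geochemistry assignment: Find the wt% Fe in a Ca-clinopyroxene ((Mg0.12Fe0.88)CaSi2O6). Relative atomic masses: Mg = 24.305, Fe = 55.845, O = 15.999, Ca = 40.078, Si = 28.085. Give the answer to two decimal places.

20.12 wt%

M((Mg0.12Fe0.88)CaSi2O6) = 244.302 g/mol.
Fe contributes 0.88 × 55.845 = 49.144 g per mole.
49.144/244.302 = 0.2012 → 20.12%.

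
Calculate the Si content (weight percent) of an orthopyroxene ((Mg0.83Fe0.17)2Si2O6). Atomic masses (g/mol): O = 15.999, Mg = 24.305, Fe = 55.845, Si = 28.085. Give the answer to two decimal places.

Molar mass of (Mg0.83Fe0.17)2Si2O6: 1.66·24.305 + 0.34·55.845 + 2·28.085 + 6·15.999 = 211.498 g/mol.
Mass of Si per formula unit: 2 × 28.085 = 56.170 g.
Weight fraction Si = 56.170 / 211.498 = 0.2656.

26.56 weight percent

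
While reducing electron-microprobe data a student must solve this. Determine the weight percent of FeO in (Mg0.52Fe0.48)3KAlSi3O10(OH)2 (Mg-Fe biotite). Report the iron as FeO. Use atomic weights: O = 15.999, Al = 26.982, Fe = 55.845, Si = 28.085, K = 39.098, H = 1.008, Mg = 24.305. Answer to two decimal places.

22.36 wt%

M((Mg0.52Fe0.48)3KAlSi3O10(OH)2) = 462.672 g/mol; M(FeO) = 71.844 g/mol.
Moles FeO per formula unit = 1.44 Fe ÷ 1 = 1.4400.
FeO fraction = (1.4400 × 71.844) / 462.672 = 103.455/462.672 = 0.2236.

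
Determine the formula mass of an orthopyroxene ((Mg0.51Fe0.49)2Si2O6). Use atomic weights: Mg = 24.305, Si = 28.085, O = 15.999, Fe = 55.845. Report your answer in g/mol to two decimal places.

231.68 g/mol

Mg: 1.02 × 24.305 = 24.7911
Fe: 0.98 × 55.845 = 54.7281
Si: 2 × 28.085 = 56.1700
O: 6 × 15.999 = 95.9940
Summing the contributions gives the formula mass.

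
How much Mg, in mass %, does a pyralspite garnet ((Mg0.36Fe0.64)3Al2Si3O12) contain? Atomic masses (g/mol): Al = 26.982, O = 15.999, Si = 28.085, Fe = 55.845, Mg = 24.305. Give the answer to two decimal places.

5.66 mass %

M((Mg0.36Fe0.64)3Al2Si3O12) = 463.679 g/mol.
Mg contributes 1.08 × 24.305 = 26.249 g per mole.
26.249/463.679 = 0.0566 → 5.66%.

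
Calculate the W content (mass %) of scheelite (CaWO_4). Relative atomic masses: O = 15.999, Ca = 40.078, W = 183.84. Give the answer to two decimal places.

63.85 mass %

Molar mass of CaWO_4: 1·40.078 + 1·183.84 + 4·15.999 = 287.914 g/mol.
Mass of W per formula unit: 1 × 183.84 = 183.840 g.
Weight fraction W = 183.840 / 287.914 = 0.6385.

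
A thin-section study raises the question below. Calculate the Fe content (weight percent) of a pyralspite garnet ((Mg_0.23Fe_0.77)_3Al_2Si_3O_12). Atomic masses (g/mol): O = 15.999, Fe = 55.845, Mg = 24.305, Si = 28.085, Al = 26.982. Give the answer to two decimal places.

27.10 weight percent

Formula mass = 0.69·24.305 + 2.31·55.845 + 2·26.982 + 3·28.085 + 12·15.999 = 475.979 g/mol, of which 129.002 g is Fe.
So Fe makes up 129.002/475.979 = 0.2710 of the mass, i.e. 27.10%.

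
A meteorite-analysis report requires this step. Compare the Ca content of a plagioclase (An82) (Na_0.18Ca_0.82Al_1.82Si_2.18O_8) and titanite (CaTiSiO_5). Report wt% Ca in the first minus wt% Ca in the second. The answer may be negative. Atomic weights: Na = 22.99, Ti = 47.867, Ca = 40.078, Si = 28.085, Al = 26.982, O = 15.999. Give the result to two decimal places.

-8.51 percentage points

M(Na_0.18Ca_0.82Al_1.82Si_2.18O_8) = 275.327 g/mol, so wt% Ca = 32.864/275.327 × 100 = 11.94%.
M(CaTiSiO_5) = 196.025 g/mol, so wt% Ca = 40.078/196.025 × 100 = 20.45%.
11.94 − 20.45 = -8.51 pp.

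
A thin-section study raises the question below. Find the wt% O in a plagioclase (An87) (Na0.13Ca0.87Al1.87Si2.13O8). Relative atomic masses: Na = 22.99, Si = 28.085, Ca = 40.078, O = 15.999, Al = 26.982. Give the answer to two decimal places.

M(Na0.13Ca0.87Al1.87Si2.13O8) = 276.126 g/mol.
O contributes 8 × 15.999 = 127.992 g per mole.
127.992/276.126 = 0.4635 → 46.35%.

46.35 weight percent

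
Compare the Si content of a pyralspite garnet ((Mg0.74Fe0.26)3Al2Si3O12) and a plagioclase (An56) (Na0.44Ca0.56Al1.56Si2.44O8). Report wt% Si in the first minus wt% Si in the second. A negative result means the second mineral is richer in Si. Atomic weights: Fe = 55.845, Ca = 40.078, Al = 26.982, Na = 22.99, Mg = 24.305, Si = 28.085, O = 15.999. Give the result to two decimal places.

-5.57 percentage points

First mineral: 84.255 g Si in 427.723 g formula = 19.70 wt% Si.
Second mineral: 68.527 g Si in 271.171 g formula = 25.27 wt% Si.
19.70% − 25.27% gives a difference of -5.57 percentage points.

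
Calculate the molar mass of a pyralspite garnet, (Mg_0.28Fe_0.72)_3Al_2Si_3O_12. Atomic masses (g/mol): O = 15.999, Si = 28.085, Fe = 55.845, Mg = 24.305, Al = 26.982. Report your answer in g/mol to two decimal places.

The formula mass is the sum 0.84(24.305) + 2.16(55.845) + 2(26.982) + 3(28.085) + 12(15.999).

471.25 g/mol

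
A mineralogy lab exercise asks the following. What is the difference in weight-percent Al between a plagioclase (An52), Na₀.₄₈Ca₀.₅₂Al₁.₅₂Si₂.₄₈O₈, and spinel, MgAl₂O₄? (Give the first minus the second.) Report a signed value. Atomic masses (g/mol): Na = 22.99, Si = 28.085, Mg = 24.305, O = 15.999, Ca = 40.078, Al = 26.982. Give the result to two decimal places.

First mineral: 41.013 g Al in 270.531 g formula = 15.16 wt% Al.
Second mineral: 53.964 g Al in 142.265 g formula = 37.93 wt% Al.
15.16% − 37.93% gives a difference of -22.77 percentage points.

-22.77 percentage points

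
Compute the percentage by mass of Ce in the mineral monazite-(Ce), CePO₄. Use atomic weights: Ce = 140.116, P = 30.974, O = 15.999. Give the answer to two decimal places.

Formula mass = 1·140.116 + 1·30.974 + 4·15.999 = 235.086 g/mol, of which 140.116 g is Ce.
So Ce makes up 140.116/235.086 = 0.5960 of the mass, i.e. 59.60%.

59.60 weight percent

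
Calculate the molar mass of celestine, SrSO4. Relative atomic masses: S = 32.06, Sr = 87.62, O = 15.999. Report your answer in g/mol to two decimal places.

183.68 g/mol

Sr: 1 × 87.62 = 87.6200
S: 1 × 32.06 = 32.0600
O: 4 × 15.999 = 63.9960
Summing the contributions gives the formula mass.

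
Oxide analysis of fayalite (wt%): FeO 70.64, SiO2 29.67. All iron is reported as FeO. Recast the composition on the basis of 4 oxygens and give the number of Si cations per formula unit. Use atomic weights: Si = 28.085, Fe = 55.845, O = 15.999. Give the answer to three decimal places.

1.002 Si apfu

70.64 wt% FeO ÷ 71.844 g/mol = 0.98324 mol, giving 0.98324 Fe and 0.98324 O.
29.67 wt% SiO2 ÷ 60.083 g/mol = 0.49382 mol, giving 0.49382 Si and 0.98764 O.
Oxygen sums to 1.97088; scaling by 4/1.97088 = 2.02955 puts the formula on 4 O.
Si: 0.49382 × 2.02955 = 1.002 atoms per formula unit.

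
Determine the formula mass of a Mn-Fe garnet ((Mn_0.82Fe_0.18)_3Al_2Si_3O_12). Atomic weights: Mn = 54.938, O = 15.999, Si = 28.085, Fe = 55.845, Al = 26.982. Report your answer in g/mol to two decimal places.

495.51 g/mol

The formula mass is the sum 2.46×54.938 + 0.54×55.845 + 2×26.982 + 3×28.085 + 12×15.999.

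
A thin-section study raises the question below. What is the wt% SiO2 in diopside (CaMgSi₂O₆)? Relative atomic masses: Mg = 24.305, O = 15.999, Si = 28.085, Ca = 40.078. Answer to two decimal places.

M(CaMgSi₂O₆) = 216.547 g/mol; M(SiO2) = 60.083 g/mol.
Moles SiO2 per formula unit = 2 Si ÷ 1 = 2.0000.
SiO2 fraction = (2.0000 × 60.083) / 216.547 = 120.166/216.547 = 0.5549.

55.49 wt%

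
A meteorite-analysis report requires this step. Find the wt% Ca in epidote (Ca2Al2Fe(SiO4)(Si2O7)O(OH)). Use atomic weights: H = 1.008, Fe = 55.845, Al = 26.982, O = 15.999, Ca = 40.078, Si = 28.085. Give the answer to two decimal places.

16.59 wt%

Formula mass = 2×40.078 + 2×26.982 + 1×55.845 + 3×28.085 + 13×15.999 + 1×1.008 = 483.215 g/mol, of which 80.156 g is Ca.
So Ca makes up 80.156/483.215 = 0.1659 of the mass, i.e. 16.59%.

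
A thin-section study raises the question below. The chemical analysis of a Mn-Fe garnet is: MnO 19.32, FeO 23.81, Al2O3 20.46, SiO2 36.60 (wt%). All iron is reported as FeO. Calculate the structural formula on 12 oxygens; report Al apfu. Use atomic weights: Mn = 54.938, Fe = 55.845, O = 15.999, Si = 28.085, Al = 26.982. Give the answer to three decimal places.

1.987 Al apfu

19.32 wt% MnO ÷ 70.937 g/mol = 0.27235 mol, giving 0.27235 Mn and 0.27235 O.
23.81 wt% FeO ÷ 71.844 g/mol = 0.33141 mol, giving 0.33141 Fe and 0.33141 O.
20.46 wt% Al2O3 ÷ 101.961 g/mol = 0.20066 mol, giving 0.40132 Al and 0.60198 O.
36.60 wt% SiO2 ÷ 60.083 g/mol = 0.60916 mol, giving 0.60916 Si and 1.21832 O.
Oxygen sums to 2.42406; scaling by 12/2.42406 = 4.95037 puts the formula on 12 O.
Al: 0.40132 × 4.95037 = 1.987 atoms per formula unit.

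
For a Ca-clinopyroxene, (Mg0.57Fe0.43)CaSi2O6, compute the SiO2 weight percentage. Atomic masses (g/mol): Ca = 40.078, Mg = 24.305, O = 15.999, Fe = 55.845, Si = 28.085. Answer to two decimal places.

Formula mass = 230.109 g/mol.
2 Si → 2.0000 mol SiO2 per formula unit; M(SiO2) = 60.083, so SiO2 mass = 120.166 g.
120.166/230.109 × 100 = 52.22 wt%.

52.22 wt%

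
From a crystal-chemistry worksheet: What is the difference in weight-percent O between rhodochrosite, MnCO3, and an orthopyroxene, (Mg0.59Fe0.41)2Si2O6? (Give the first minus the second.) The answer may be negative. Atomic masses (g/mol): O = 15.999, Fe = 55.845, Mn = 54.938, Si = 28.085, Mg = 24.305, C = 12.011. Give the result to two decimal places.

First mineral: 47.997 g O in 114.946 g formula = 41.76 wt% O.
Second mineral: 95.994 g O in 226.637 g formula = 42.36 wt% O.
41.76% − 42.36% gives a difference of -0.60 percentage points.

-0.60 percentage points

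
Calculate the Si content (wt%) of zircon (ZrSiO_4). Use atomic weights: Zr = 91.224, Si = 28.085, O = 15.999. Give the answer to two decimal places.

15.32 wt%

Molar mass of ZrSiO_4: 1*91.224 + 1*28.085 + 4*15.999 = 183.305 g/mol.
Mass of Si per formula unit: 1 × 28.085 = 28.085 g.
Weight fraction Si = 28.085 / 183.305 = 0.1532.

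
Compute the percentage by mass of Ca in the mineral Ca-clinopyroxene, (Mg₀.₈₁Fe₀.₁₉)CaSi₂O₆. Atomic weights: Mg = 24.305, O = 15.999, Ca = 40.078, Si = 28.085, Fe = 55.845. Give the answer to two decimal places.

18.01 weight percent

M((Mg₀.₈₁Fe₀.₁₉)CaSi₂O₆) = 222.540 g/mol.
Ca contributes 1 × 40.078 = 40.078 g per mole.
40.078/222.540 = 0.1801 → 18.01%.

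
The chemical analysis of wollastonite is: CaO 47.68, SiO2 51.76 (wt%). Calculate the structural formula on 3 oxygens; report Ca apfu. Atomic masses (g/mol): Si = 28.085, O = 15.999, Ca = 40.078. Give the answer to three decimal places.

CaO: 47.68/56.077 = 0.85026 mol → 0.85026 mol Ca, 0.85026 mol O.
SiO2: 51.76/60.083 = 0.86147 mol → 0.86147 mol Si, 1.72294 mol O.
Total oxygen = 2.57320 mol. Normalization factor = 3/2.57320 = 1.16586.
Ca per 3 O = 0.85026 × 1.16586 = 0.991.

0.991 Ca apfu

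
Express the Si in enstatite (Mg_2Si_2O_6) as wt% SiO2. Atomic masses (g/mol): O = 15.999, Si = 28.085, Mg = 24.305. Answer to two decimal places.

M(Mg_2Si_2O_6) = 200.774 g/mol; M(SiO2) = 60.083 g/mol.
Moles SiO2 per formula unit = 2 Si ÷ 1 = 2.0000.
SiO2 fraction = (2.0000 × 60.083) / 200.774 = 120.166/200.774 = 0.5985.

59.85 wt%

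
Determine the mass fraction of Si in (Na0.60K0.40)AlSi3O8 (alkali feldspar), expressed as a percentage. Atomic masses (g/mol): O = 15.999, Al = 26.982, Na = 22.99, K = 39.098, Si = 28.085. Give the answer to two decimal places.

31.36 weight percent

Molar mass of (Na0.60K0.40)AlSi3O8: 0.60×22.99 + 0.40×39.098 + 1×26.982 + 3×28.085 + 8×15.999 = 268.662 g/mol.
Mass of Si per formula unit: 3 × 28.085 = 84.255 g.
Weight fraction Si = 84.255 / 268.662 = 0.3136.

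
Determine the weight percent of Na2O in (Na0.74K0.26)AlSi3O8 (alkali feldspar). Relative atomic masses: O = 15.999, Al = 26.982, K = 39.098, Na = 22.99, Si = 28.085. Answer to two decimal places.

8.61 wt%

Molar mass of (Na0.74K0.26)AlSi3O8 = 0.74*22.99 + 0.26*39.098 + 1*26.982 + 3*28.085 + 8*15.999 = 266.407 g/mol.
Each formula unit contains 0.74 Na, equivalent to 0.74/2 = 0.3700 mol Na2O.
M(Na2O) = 2×22.99 + 1×15.999 = 61.979 g/mol.
Mass of Na2O per formula unit = 0.3700 × 61.979 = 22.932 g.
Na2O wt% = 22.932 / 266.407 × 100 = 8.61%.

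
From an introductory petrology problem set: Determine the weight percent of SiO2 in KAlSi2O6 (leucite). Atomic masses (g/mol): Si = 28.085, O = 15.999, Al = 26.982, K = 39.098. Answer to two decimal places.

55.06 wt%

M(KAlSi2O6) = 218.244 g/mol; M(SiO2) = 60.083 g/mol.
Moles SiO2 per formula unit = 2 Si ÷ 1 = 2.0000.
SiO2 fraction = (2.0000 × 60.083) / 218.244 = 120.166/218.244 = 0.5506.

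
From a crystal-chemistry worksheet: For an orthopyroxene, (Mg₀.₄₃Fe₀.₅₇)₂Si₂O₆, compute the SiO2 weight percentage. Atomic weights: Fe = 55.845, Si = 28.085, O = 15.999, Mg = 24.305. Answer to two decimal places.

50.76 wt%

M((Mg₀.₄₃Fe₀.₅₇)₂Si₂O₆) = 236.730 g/mol; M(SiO2) = 60.083 g/mol.
Moles SiO2 per formula unit = 2 Si ÷ 1 = 2.0000.
SiO2 fraction = (2.0000 × 60.083) / 236.730 = 120.166/236.730 = 0.5076.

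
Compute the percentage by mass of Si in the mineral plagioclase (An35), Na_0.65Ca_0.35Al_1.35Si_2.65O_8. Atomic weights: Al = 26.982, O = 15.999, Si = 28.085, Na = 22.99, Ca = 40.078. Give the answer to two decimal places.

27.79 mass %

Formula mass = 0.65·22.99 + 0.35·40.078 + 1.35·26.982 + 2.65·28.085 + 8·15.999 = 267.814 g/mol, of which 74.425 g is Si.
So Si makes up 74.425/267.814 = 0.2779 of the mass, i.e. 27.79%.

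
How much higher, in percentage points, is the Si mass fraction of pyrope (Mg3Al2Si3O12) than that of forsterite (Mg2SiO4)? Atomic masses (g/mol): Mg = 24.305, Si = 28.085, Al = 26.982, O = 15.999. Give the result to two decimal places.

0.94 percentage points

Si in Mg3Al2Si3O12: molar mass 403.122 g/mol; 3×28.085 = 84.255 g → 20.90 wt%.
Si in Mg2SiO4: molar mass 140.691 g/mol; 1×28.085 = 28.085 g → 19.96 wt%.
Difference = 20.90 − 19.96 = 0.94 percentage points.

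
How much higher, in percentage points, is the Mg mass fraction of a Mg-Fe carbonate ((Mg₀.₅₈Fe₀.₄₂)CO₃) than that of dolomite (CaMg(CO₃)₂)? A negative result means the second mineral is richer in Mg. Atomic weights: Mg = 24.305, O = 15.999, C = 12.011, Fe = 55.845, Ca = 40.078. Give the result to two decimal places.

First mineral: 14.097 g Mg in 97.560 g formula = 14.45 wt% Mg.
Second mineral: 24.305 g Mg in 184.399 g formula = 13.18 wt% Mg.
14.45% − 13.18% gives a difference of 1.27 percentage points.

1.27 percentage points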